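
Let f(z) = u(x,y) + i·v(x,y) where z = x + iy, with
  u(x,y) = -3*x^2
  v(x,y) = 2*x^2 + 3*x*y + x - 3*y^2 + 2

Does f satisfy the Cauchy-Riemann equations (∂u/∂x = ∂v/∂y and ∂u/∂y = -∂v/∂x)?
∂u/∂x = -6*x
∂v/∂y = 3*x - 6*y
∂u/∂y = 0
∂v/∂x = 4*x + 3*y + 1
∂u/∂x ≠ ∂v/∂y and ∂u/∂y ≠ -∂v/∂x; the Cauchy-Riemann equations are not satisfied, so f is not analytic.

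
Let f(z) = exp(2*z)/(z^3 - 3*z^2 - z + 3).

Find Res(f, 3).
Write f(z) = P(z)/Q(z) with P(z) = exp(2*z) and Q(z) = z^3 - 3*z^2 - z + 3.
The denominator factors as Q(z) = (z + 1)*(z - 3)*(z - 1), so z = 3 is a simple zero of Q and P is analytic there; z = 3 is therefore a simple pole and
  Res(f, z₀) = P(z₀)/Q'(z₀).

Q'(z) = 3*z^2 - 6*z - 1, so Q'(3) = 8.
P(3) = exp(6).

Res(f, 3) = (exp(6))/(8) = exp(6)/8

Final answer: exp(6)/8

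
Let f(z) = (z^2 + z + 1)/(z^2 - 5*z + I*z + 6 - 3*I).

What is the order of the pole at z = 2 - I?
Factor the denominator:
  z^2 - 5*z + I*z + 6 - 3*I = (z - 2 + I)*(z - 3)

The numerator P(z) = z^2 + z + 1 has P(2 - I) = 6 - 5*I ≠ 0, so no factor of (z - 2 + I) cancels.
Near z = 2 - I we can therefore write f(z) = g(z)/(z - 2 + I) with g analytic at 2 - I and g(2 - I) ≠ 0 (g is the numerator divided by the remaining denominator factors).

Hence z = 2 - I is a pole of order 1.

Final answer: 1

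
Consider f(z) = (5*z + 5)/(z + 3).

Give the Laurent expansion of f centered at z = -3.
-10/(z + 3) + 5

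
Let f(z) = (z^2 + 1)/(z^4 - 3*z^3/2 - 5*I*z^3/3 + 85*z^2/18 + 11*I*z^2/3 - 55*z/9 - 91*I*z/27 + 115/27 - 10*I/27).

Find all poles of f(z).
The singularities of f are the zeros of the denominator. Factoring,
  z^4 - 3*z^3/2 - 5*I*z^3/3 + 85*z^2/18 + 11*I*z^2/3 - 55*z/9 - 91*I*z/27 + 115/27 - 10*I/27 = (z - 1/2 + I)*(z - 1/3 + I)*(z + 1/3 - 3*I)*(z - 1 - 2*I/3)
so the candidates are z = 1/2 - I, z = 1/3 - I, z = -1/3 + 3*I, z = 1 + 2*I/3.

Check the numerator P(z) = z^2 + 1 at each one:
  P(1/2 - I) = 1/4 - I ≠ 0, so z = 1/2 - I is a (simple) pole.
  P(1/3 - I) = 1/9 - 2*I/3 ≠ 0, so z = 1/3 - I is a (simple) pole.
  P(-1/3 + 3*I) = -71/9 - 2*I ≠ 0, so z = -1/3 + 3*I is a (simple) pole.
  P(1 + 2*I/3) = 14/9 + 4*I/3 ≠ 0, so z = 1 + 2*I/3 is a (simple) pole.

Poles of f: {-1/3 + 3*I, 1/3 - I, 1/2 - I, 1 + 2*I/3}

Final answer: {-1/3 + 3*I, 1/3 - I, 1/2 - I, 1 + 2*I/3}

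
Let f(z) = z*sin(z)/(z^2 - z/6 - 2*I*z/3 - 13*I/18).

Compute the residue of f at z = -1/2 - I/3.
(-37/113 + 10*I/113)*sin(1/2 + I/3)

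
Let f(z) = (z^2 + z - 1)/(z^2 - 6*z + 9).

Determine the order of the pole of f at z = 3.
2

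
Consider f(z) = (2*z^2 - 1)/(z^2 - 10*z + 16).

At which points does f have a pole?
{2, 8}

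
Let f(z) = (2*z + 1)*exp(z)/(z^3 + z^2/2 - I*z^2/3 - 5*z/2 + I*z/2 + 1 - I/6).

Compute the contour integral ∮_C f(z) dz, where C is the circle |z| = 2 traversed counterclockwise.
By the residue theorem, ∮_C f(z) dz = 2πi · (sum of the residues of f at the poles inside |z| = 2).

The denominator factors as (z - 1)*(z + 2 - I/3)*(z - 1/2), so the singularities of f are simple poles at z = 1, z = -2 + I/3, z = 1/2.
  |1|² = 1 < 4 = 2², so this pole is inside the contour.
  |-2 + I/3|² = 37/9 > 4 = 2², so this pole is outside the contour.
  |1/2|² = 1/4 < 4 = 2², so this pole is inside the contour.

With P(z) = (2*z + 1)*exp(z) and Q(z) = z^3 + z^2/2 - I*z^2/3 - 5*z/2 + I*z/2 + 1 - I/6, each pole is simple, so Res(f, z₀) = P(z₀)/Q'(z₀) with Q'(z) = 3*z^2 + z - 2*I*z/3 - 5/2 + I/2.
  Res(f, 1) = P(1)/Q'(1) = (3*exp(1))/(3/2 - I/6) = exp(1)*(81/41 + 9*I/41)
  Res(f, 1/2) = P(1/2)/Q'(1/2) = (2*exp(1/2))/(-5/4 + I/6) = (-360/229 - 48*I/229)*exp(1/2)

Sum of residues inside C: (-360/229 - 48*I/229)*exp(1/2) + exp(1)*(81/41 + 9*I/41)
∮_C f(z) dz = 2πi · ((-360/229 - 48*I/229)*exp(1/2) + exp(1)*(81/41 + 9*I/41)) = pi*(96/229 - 720*I/229)*exp(1/2) + exp(1)*pi*(-18/41 + 162*I/41)

Final answer: pi*(96/229 - 720*I/229)*exp(1/2) + exp(1)*pi*(-18/41 + 162*I/41)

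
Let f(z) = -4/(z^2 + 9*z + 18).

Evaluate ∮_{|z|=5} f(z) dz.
By the residue theorem, ∮_C f(z) dz = 2πi · (sum of the residues of f at the poles inside |z| = 5).

The denominator factors as (z + 3)*(z + 6), so the singularities of f are simple poles at z = -3, z = -6.
  |-3|² = 9 < 25 = 5², so this pole is inside the contour.
  |-6|² = 36 > 25 = 5², so this pole is outside the contour.

With P(z) = -4 and Q(z) = z^2 + 9*z + 18, each pole is simple, so Res(f, z₀) = P(z₀)/Q'(z₀) with Q'(z) = 2*z + 9.
  Res(f, -3) = P(-3)/Q'(-3) = (-4)/(3) = -4/3

∮_C f(z) dz = 2πi · (-4/3) = -8*I*pi/3

Final answer: -8*I*pi/3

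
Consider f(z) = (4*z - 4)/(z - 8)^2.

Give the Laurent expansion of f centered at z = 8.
Put w = z - (8), i.e. z = w + 8. The denominator is w^2, so it suffices to rewrite the numerator in powers of w.

P(z) = 4*z - 4
P(w + 8) = 28 + 4*w

Dividing each term by w^2:
  f = 28/w^2 + 4/w

Substituting back w = z - 8:
  f(z) = 28/(z - 8)^2 + 4/(z - 8)

The series is finite because the numerator is a polynomial; the negative powers form the principal part, and the coefficient of 1/(z - 8) gives Res(f, 8) = 4.

Final answer: 28/(z - 8)^2 + 4/(z - 8)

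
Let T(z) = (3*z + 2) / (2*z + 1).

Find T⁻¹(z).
Set w = T(z) = (3*z + 2) / (2*z + 1) and solve for z:
  w*(2*z + 1) = 3*z + 2
  w + z*(2*w - 3) - 2 = 0
  z*(2*w - 3) = 2 - w
  z = (w - 2)/(3 - 2*w)
Renaming the variable, T⁻¹(z) = (z - 2)/(-2*z + 3) = (-z + 2)/(2*z - 3).
(Check: ad - bc = -1 ≠ 0, so T is invertible.)

Final answer: (-z + 2)/(2*z - 3)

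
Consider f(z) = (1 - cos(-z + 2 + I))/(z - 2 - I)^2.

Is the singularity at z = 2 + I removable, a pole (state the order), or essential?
Let u = z - 2 - I. The argument of cos is -z + 2 + I = -u, so
  f = (1 - cos(-u))/u^2 = ((-u)^2/2 - (-u)^4/24 + ...)/u^2 = 1/2 - (1/24)*u^2 + ...
The Laurent expansion about u = 0 has no negative powers; equivalently lim_{z→2 + I} f(z) = 1/2 exists and is finite.
So the singularity is removable.

Final answer: removable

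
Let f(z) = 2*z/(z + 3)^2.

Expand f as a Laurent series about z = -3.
Put w = z - (-3), i.e. z = w - 3. The denominator is w^2, so it suffices to rewrite the numerator in powers of w.

P(z) = 2*z
P(w - 3) = -6 + 2*w

Dividing each term by w^2:
  f = -6/w^2 + 2/w

Substituting back w = z + 3:
  f(z) = -6/(z + 3)^2 + 2/(z + 3)

The series is finite because the numerator is a polynomial; the negative powers form the principal part, and the coefficient of 1/(z + 3) gives Res(f, -3) = 2.

Final answer: -6/(z + 3)^2 + 2/(z + 3)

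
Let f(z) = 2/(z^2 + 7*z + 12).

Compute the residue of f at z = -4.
-2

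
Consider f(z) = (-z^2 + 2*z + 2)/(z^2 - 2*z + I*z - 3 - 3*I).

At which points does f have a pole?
The singularities of f are the zeros of the denominator. Factoring,
  z^2 - 2*z + I*z - 3 - 3*I = (z + 1 + I)*(z - 3)
so the candidates are z = -1 - I, z = 3.

Check the numerator P(z) = -z^2 + 2*z + 2 at each one:
  P(-1 - I) = -4*I ≠ 0, so z = -1 - I is a (simple) pole.
  P(3) = -1 ≠ 0, so z = 3 is a (simple) pole.

Poles of f: {-1 - I, 3}

Final answer: {-1 - I, 3}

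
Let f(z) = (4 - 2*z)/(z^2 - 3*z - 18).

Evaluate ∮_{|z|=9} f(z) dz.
By the residue theorem, ∮_C f(z) dz = 2πi · (sum of the residues of f at the poles inside |z| = 9).

The denominator factors as (z - 6)*(z + 3), so the singularities of f are simple poles at z = 6, z = -3.
  |6|² = 36 < 81 = 9², so this pole is inside the contour.
  |-3|² = 9 < 81 = 9², so this pole is inside the contour.

With P(z) = 4 - 2*z and Q(z) = z^2 - 3*z - 18, each pole is simple, so Res(f, z₀) = P(z₀)/Q'(z₀) with Q'(z) = 2*z - 3.
  Res(f, 6) = P(6)/Q'(6) = (-8)/(9) = -8/9
  Res(f, -3) = P(-3)/Q'(-3) = (10)/(-9) = -10/9

Sum of residues inside C: -2
∮_C f(z) dz = 2πi · (-2) = -4*I*pi

Final answer: -4*I*pi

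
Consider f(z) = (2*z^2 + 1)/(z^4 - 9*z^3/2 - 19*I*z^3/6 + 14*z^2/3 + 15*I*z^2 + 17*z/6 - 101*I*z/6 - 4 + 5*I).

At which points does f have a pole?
The singularities of f are the zeros of the denominator. Factoring,
  z^4 - 9*z^3/2 - 19*I*z^3/6 + 14*z^2/3 + 15*I*z^2 + 17*z/6 - 101*I*z/6 - 4 + 5*I = (z - 1)*(z - 3 + I/3)*(z - 1/2 - I/2)*(z - 3*I)
so the candidates are z = 1, z = 3 - I/3, z = 1/2 + I/2, z = 3*I.

Check the numerator P(z) = 2*z^2 + 1 at each one:
  P(1) = 3 ≠ 0, so z = 1 is a (simple) pole.
  P(3 - I/3) = 169/9 - 4*I ≠ 0, so z = 3 - I/3 is a (simple) pole.
  P(1/2 + I/2) = 1 + I ≠ 0, so z = 1/2 + I/2 is a (simple) pole.
  P(3*I) = -17 ≠ 0, so z = 3*I is a (simple) pole.

Poles of f: {3*I, 1/2 + I/2, 1, 3 - I/3}

Final answer: {3*I, 1/2 + I/2, 1, 3 - I/3}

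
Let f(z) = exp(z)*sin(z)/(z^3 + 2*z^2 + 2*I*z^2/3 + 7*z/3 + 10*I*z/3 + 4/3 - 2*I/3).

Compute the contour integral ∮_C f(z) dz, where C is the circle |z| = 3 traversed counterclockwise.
pi*(33/130 - 9*I/130)*exp(-2 + I)*sin(2 - I) + pi*(-9/70 + 27*I/70)*exp(I/3)*sinh(1/3) + pi*(-18/91 + 12*I/91)*exp(-2*I)*sinh(2)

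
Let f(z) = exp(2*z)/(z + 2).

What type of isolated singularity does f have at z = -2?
Write f(z) = g(z)/(z + 2) with g(z) = exp(2*z).
g is entire and g(-2) = exp(-4) ≠ 0, so no factor of (z + 2) cancels: the Laurent expansion of f about z = -2 starts at the power -1, i.e. lim_{z→z₀} (z - z₀) f(z) = exp(-4) is finite and nonzero.
So z = -2 is a pole of order 1.

Final answer: pole of order 1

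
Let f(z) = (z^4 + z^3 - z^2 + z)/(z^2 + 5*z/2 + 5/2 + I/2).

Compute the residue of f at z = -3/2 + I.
Write f(z) = P(z)/Q(z) with P(z) = z^4 + z^3 - z^2 + z and Q(z) = z^2 + 5*z/2 + 5/2 + I/2.
The denominator factors as Q(z) = (z + 3/2 - I)*(z + 1 + I), so z = -3/2 + I is a simple zero of Q and P is analytic there; z = -3/2 + I is therefore a simple pole and
  Res(f, z₀) = P(z₀)/Q'(z₀).

Q'(z) = 2*z + 5/2, so Q'(-3/2 + I) = -1/2 + 2*I.
P(-3/2 + I) = -145/16 + 9*I/4.

Res(f, -3/2 + I) = (-145/16 + 9*I/4)/(-1/2 + 2*I) = 17/8 + 4*I

Final answer: 17/8 + 4*I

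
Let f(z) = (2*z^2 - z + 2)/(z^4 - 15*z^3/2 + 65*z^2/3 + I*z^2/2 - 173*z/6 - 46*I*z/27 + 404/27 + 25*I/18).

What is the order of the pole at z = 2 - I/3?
Factor the denominator:
  z^4 - 15*z^3/2 + 65*z^2/3 + I*z^2/2 - 173*z/6 - 46*I*z/27 + 404/27 + 25*I/18 = (z - 2 + I/3)^3*(z - 3/2 - I)

The numerator P(z) = 2*z^2 - z + 2 has P(2 - I/3) = 70/9 - 7*I/3 ≠ 0, so no factor of (z - 2 + I/3) cancels.
Near z = 2 - I/3 we can therefore write f(z) = g(z)/(z - 2 + I/3)^3 with g analytic at 2 - I/3 and g(2 - I/3) ≠ 0 (g is the numerator divided by the remaining denominator factors).

Hence z = 2 - I/3 is a pole of order 3.

Final answer: 3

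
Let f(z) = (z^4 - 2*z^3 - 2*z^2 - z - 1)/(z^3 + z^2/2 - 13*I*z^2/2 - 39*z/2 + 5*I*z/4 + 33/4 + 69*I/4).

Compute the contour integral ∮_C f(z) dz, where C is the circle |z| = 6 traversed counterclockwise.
By the residue theorem, ∮_C f(z) dz = 2πi · (sum of the residues of f at the poles inside |z| = 6).

The denominator factors as (z + 3 - 3*I)*(z - 3/2 - 2*I)*(z - 1 - 3*I/2), so the singularities of f are simple poles at z = -3 + 3*I, z = 3/2 + 2*I, z = 1 + 3*I/2.
  |-3 + 3*I|² = 18 < 36 = 6², so this pole is inside the contour.
  |3/2 + 2*I|² = 25/4 < 36 = 6², so this pole is inside the contour.
  |1 + 3*I/2|² = 13/4 < 36 = 6², so this pole is inside the contour.

With P(z) = z^4 - 2*z^3 - 2*z^2 - z - 1 and Q(z) = z^3 + z^2/2 - 13*I*z^2/2 - 39*z/2 + 5*I*z/4 + 33/4 + 69*I/4, each pole is simple, so Res(f, z₀) = P(z₀)/Q'(z₀) with Q'(z) = 3*z^2 + z - 13*I*z - 39/2 + 5*I/4.
  Res(f, -3 + 3*I) = P(-3 + 3*I)/Q'(-3 + 3*I) = (-430 - 75*I)/(33/2 - 43*I/4) = -20124/1241 - 18752*I/1241
  Res(f, 3/2 + 2*I) = P(3/2 + 2*I)/Q'(3/2 + 2*I) = (-43/16 - 46*I)/(11/4 + 7*I/4) = -1125/136 - 1559*I/136
  Res(f, 1 + 3*I/2) = P(1 + 3*I/2)/Q'(1 + 3*I/2) = (73/16 - 69*I/4)/(-11/4 - 5*I/4) = 577/584 + 3401*I/584

Sum of residues inside C: -47/2 - 83*I/4
∮_C f(z) dz = 2πi · (-47/2 - 83*I/4) = pi*(83/2 - 47*I)

Final answer: pi*(83/2 - 47*I)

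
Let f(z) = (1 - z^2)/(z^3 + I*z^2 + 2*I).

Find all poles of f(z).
{-1 - I, I, 1 - I}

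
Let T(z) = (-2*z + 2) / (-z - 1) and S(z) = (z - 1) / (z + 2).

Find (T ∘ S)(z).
-6/(2*z + 1)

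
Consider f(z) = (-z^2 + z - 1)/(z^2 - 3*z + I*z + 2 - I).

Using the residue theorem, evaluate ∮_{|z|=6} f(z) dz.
By the residue theorem, ∮_C f(z) dz = 2πi · (sum of the residues of f at the poles inside |z| = 6).

The denominator factors as (z - 1)*(z - 2 + I), so the singularities of f are simple poles at z = 1, z = 2 - I.
  |1|² = 1 < 36 = 6², so this pole is inside the contour.
  |2 - I|² = 5 < 36 = 6², so this pole is inside the contour.

With P(z) = -z^2 + z - 1 and Q(z) = z^2 - 3*z + I*z + 2 - I, each pole is simple, so Res(f, z₀) = P(z₀)/Q'(z₀) with Q'(z) = 2*z - 3 + I.
  Res(f, 1) = P(1)/Q'(1) = (-1)/(-1 + I) = 1/2 + I/2
  Res(f, 2 - I) = P(2 - I)/Q'(2 - I) = (-2 + 3*I)/(1 - I) = -5/2 + I/2

Sum of residues inside C: -2 + I
∮_C f(z) dz = 2πi · (-2 + I) = pi*(-2 - 4*I)

Final answer: pi*(-2 - 4*I)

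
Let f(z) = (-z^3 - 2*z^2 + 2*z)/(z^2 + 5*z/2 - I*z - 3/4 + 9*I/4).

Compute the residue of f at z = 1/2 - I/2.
Write f(z) = P(z)/Q(z) with P(z) = -z^3 - 2*z^2 + 2*z and Q(z) = z^2 + 5*z/2 - I*z - 3/4 + 9*I/4.
The denominator factors as Q(z) = (z - 1/2 + I/2)*(z + 3 - 3*I/2), so z = 1/2 - I/2 is a simple zero of Q and P is analytic there; z = 1/2 - I/2 is therefore a simple pole and
  Res(f, z₀) = P(z₀)/Q'(z₀).

Q'(z) = 2*z + 5/2 - I, so Q'(1/2 - I/2) = 7/2 - 2*I.
P(1/2 - I/2) = 5/4 + I/4.

Res(f, 1/2 - I/2) = (5/4 + I/4)/(7/2 - 2*I) = 31/130 + 27*I/130

Final answer: 31/130 + 27*I/130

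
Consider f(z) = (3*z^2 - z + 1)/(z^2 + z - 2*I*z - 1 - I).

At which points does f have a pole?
{-1 + I, I}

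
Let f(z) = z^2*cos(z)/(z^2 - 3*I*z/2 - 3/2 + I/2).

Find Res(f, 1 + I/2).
Write f(z) = P(z)/Q(z) with P(z) = z^2*cos(z) and Q(z) = z^2 - 3*I*z/2 - 3/2 + I/2.
The denominator factors as Q(z) = (z - 1 - I/2)*(z + 1 - I), so z = 1 + I/2 is a simple zero of Q and P is analytic there; z = 1 + I/2 is therefore a simple pole and
  Res(f, z₀) = P(z₀)/Q'(z₀).

Q'(z) = 2*z - 3*I/2, so Q'(1 + I/2) = 2 - I/2.
P(1 + I/2) = (3/4 + I)*cos(1 + I/2).

Res(f, 1 + I/2) = ((3/4 + I)*cos(1 + I/2))/(2 - I/2) = (4/17 + 19*I/34)*cos(1 + I/2)

Final answer: (4/17 + 19*I/34)*cos(1 + I/2)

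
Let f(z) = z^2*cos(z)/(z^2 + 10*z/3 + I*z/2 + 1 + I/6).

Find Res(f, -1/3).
Write f(z) = P(z)/Q(z) with P(z) = z^2*cos(z) and Q(z) = z^2 + 10*z/3 + I*z/2 + 1 + I/6.
The denominator factors as Q(z) = (z + 1/3)*(z + 3 + I/2), so z = -1/3 is a simple zero of Q and P is analytic there; z = -1/3 is therefore a simple pole and
  Res(f, z₀) = P(z₀)/Q'(z₀).

Q'(z) = 2*z + 10/3 + I/2, so Q'(-1/3) = 8/3 + I/2.
P(-1/3) = cos(1/3)/9.

Res(f, -1/3) = (cos(1/3)/9)/(8/3 + I/2) = (32/795 - 2*I/265)*cos(1/3)

Final answer: (32/795 - 2*I/265)*cos(1/3)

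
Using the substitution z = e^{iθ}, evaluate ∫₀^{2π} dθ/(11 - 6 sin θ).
Call the integral J. The integrand is 2π-periodic and we integrate over a full period, so shifting θ does not change the value (θ → θ + π/2 turns sin θ into cos θ; θ → θ + π flips the sign of the trig term). Hence
  J = ∫₀^{2π} dθ/(11 + 6 cos θ).
Put z = e^{iθ}: then cos θ = (z + 1/z)/2, dθ = dz/(iz), and z runs once counterclockwise around |z| = 1:
  J = ∮_{|z|=1} 1/(11 + 6*(z + 1/z)/2) · dz/(iz) = (2/i) ∮_{|z|=1} dz/(6*z^2 + 22*z + 6).
The roots of 6*z^2 + 22*z + 6 are z = (-11 ± sqrt(11^2 - 6^2))/6, with sqrt(85) = sqrt(85); their product is 1, so only z₊ = -11/6 + sqrt(85)/6 lies inside the unit circle (z₋ = -11/6 - sqrt(85)/6 lies outside).
z₊ is a simple zero of q(z) = 6*z^2 + 22*z + 6, so Res(1/q, z₊) = 1/q'(z₊) with q'(z) = 12*z + 22; and q'(z₊) = 6*(z₊ - z₋) = 2*sqrt(85).
Therefore J = (2/i) · 2πi · 1/(2*sqrt(85)) = 2*pi/(sqrt(85)) = 2*sqrt(85)*pi/85

Final answer: 2*sqrt(85)*pi/85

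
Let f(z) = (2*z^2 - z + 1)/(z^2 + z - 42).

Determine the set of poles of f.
The singularities of f are the zeros of the denominator. Factoring,
  z^2 + z - 42 = (z - 6)*(z + 7)
so the candidates are z = 6, z = -7.

Check the numerator P(z) = 2*z^2 - z + 1 at each one:
  P(6) = 67 ≠ 0, so z = 6 is a (simple) pole.
  P(-7) = 106 ≠ 0, so z = -7 is a (simple) pole.

Poles of f: {-7, 6}

Final answer: {-7, 6}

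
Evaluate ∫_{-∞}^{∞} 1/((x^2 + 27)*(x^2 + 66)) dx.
pi*(-3*sqrt(66) + 22*sqrt(3))/7722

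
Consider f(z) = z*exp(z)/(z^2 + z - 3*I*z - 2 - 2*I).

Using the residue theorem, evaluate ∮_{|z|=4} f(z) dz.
By the residue theorem, ∮_C f(z) dz = 2πi · (sum of the residues of f at the poles inside |z| = 4).

The denominator factors as (z + 1 - I)*(z - 2*I), so the singularities of f are simple poles at z = -1 + I, z = 2*I.
  |-1 + I|² = 2 < 16 = 4², so this pole is inside the contour.
  |2*I|² = 4 < 16 = 4², so this pole is inside the contour.

With P(z) = z*exp(z) and Q(z) = z^2 + z - 3*I*z - 2 - 2*I, each pole is simple, so Res(f, z₀) = P(z₀)/Q'(z₀) with Q'(z) = 2*z + 1 - 3*I.
  Res(f, -1 + I) = P(-1 + I)/Q'(-1 + I) = ((-1 + I)*exp(-1 + I))/(-1 - I) = -I*exp(-1 + I)
  Res(f, 2*I) = P(2*I)/Q'(2*I) = (2*I*exp(2*I))/(1 + I) = (1 + I)*exp(2*I)

Sum of residues inside C: -I*exp(-1 + I) + (1 + I)*exp(2*I)
∮_C f(z) dz = 2πi · (-I*exp(-1 + I) + (1 + I)*exp(2*I)) = pi*(-2 + 2*I)*exp(2*I) + 2*pi*exp(-1 + I)

Final answer: pi*(-2 + 2*I)*exp(2*I) + 2*pi*exp(-1 + I)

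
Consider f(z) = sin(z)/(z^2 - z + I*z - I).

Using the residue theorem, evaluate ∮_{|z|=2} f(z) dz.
By the residue theorem, ∮_C f(z) dz = 2πi · (sum of the residues of f at the poles inside |z| = 2).

The denominator factors as (z + I)*(z - 1), so the singularities of f are simple poles at z = -I, z = 1.
  |-I|² = 1 < 4 = 2², so this pole is inside the contour.
  |1|² = 1 < 4 = 2², so this pole is inside the contour.

With P(z) = sin(z) and Q(z) = z^2 - z + I*z - I, each pole is simple, so Res(f, z₀) = P(z₀)/Q'(z₀) with Q'(z) = 2*z - 1 + I.
  Res(f, -I) = P(-I)/Q'(-I) = (-I*sinh(1))/(-1 - I) = (1/2 + I/2)*sinh(1)
  Res(f, 1) = P(1)/Q'(1) = (sin(1))/(1 + I) = (1/2 - I/2)*sin(1)

Sum of residues inside C: (1/2 - I/2)*sin(1) + (1/2 + I/2)*sinh(1)
∮_C f(z) dz = 2πi · ((1/2 - I/2)*sin(1) + (1/2 + I/2)*sinh(1)) = pi*(1 + I)*sin(1) + pi*(-1 + I)*sinh(1)

Final answer: pi*(1 + I)*sin(1) + pi*(-1 + I)*sinh(1)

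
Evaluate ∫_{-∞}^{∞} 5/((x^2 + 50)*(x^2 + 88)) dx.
pi*(-5*sqrt(22) + 22*sqrt(2))/1672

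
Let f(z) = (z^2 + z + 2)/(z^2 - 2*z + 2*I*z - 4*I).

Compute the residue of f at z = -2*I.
1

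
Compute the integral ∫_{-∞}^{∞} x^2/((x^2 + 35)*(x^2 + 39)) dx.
Let f(z) = z^2/((z^2 + 35)*(z^2 + 39)). The denominator has no real zeros and deg Q - deg P = 2 ≥ 2, so the integral of f over the upper semicircle |z| = R tends to 0 as R → ∞. Closing the contour in the upper half-plane,
  ∫_{-∞}^{∞} f(x) dx = 2πi · Σ Res(f, z_k)  over the poles with Im z_k > 0.

Zeros of the denominator: z^2 + 35 = 0 gives z = ±sqrt(35)*I; z^2 + 39 = 0 gives z = ±sqrt(39)*I.
Upper half-plane: z = sqrt(35)*I, z = sqrt(39)*I (simple).

Each pole is a simple zero of Q(z) = z^4 + 74*z^2 + 1365, so Res(f, z₀) = P(z₀)/Q'(z₀) with P(z) = z^2, Q'(z) = 4*z^3 + 148*z:
  Res(f, sqrt(35)*I) = (-35)/(8*sqrt(35)*I) = sqrt(35)*I/8
  Res(f, sqrt(39)*I) = (-39)/(-8*sqrt(39)*I) = -sqrt(39)*I/8

Sum of residues: I*(-sqrt(39) + sqrt(35))/8
∫_{-∞}^{∞} f(x) dx = 2πi · (I*(-sqrt(39) + sqrt(35))/8) = pi*(-sqrt(35) + sqrt(39))/4

Final answer: pi*(-sqrt(35) + sqrt(39))/4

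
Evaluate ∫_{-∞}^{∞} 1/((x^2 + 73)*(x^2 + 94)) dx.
Let f(z) = 1/((z^2 + 73)*(z^2 + 94)). The denominator has no real zeros and deg Q - deg P = 4 ≥ 2, so the integral of f over the upper semicircle |z| = R tends to 0 as R → ∞. Closing the contour in the upper half-plane,
  ∫_{-∞}^{∞} f(x) dx = 2πi · Σ Res(f, z_k)  over the poles with Im z_k > 0.

Zeros of the denominator: z^2 + 94 = 0 gives z = ±sqrt(94)*I; z^2 + 73 = 0 gives z = ±sqrt(73)*I.
Upper half-plane: z = sqrt(73)*I, z = sqrt(94)*I (simple).

Each pole is a simple zero of Q(z) = z^4 + 167*z^2 + 6862, so Res(f, z₀) = P(z₀)/Q'(z₀) with P(z) = 1, Q'(z) = 4*z^3 + 334*z:
  Res(f, sqrt(73)*I) = (1)/(42*sqrt(73)*I) = -sqrt(73)*I/3066
  Res(f, sqrt(94)*I) = (1)/(-42*sqrt(94)*I) = sqrt(94)*I/3948

Sum of residues: I*(-sqrt(73)/3066 + sqrt(94)/3948)
∫_{-∞}^{∞} f(x) dx = 2πi · (I*(-sqrt(73)/3066 + sqrt(94)/3948)) = pi*(-73*sqrt(94) + 94*sqrt(73))/144102

Final answer: pi*(-73*sqrt(94) + 94*sqrt(73))/144102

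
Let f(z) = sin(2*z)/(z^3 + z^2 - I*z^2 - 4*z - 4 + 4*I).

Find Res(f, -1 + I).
Write f(z) = P(z)/Q(z) with P(z) = sin(2*z) and Q(z) = z^3 + z^2 - I*z^2 - 4*z - 4 + 4*I.
The denominator factors as Q(z) = (z - 2)*(z + 1 - I)*(z + 2), so z = -1 + I is a simple zero of Q and P is analytic there; z = -1 + I is therefore a simple pole and
  Res(f, z₀) = P(z₀)/Q'(z₀).

Q'(z) = 3*z^2 + 2*z - 2*I*z - 4, so Q'(-1 + I) = -4 - 2*I.
P(-1 + I) = -sin(2 - 2*I).

Res(f, -1 + I) = (-sin(2 - 2*I))/(-4 - 2*I) = (1/5 - I/10)*sin(2 - 2*I)

Final answer: (1/5 - I/10)*sin(2 - 2*I)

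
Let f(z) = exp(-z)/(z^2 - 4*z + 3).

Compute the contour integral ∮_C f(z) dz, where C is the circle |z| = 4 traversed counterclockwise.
By the residue theorem, ∮_C f(z) dz = 2πi · (sum of the residues of f at the poles inside |z| = 4).

The denominator factors as (z - 1)*(z - 3), so the singularities of f are simple poles at z = 1, z = 3.
  |1|² = 1 < 16 = 4², so this pole is inside the contour.
  |3|² = 9 < 16 = 4², so this pole is inside the contour.

With P(z) = exp(-z) and Q(z) = z^2 - 4*z + 3, each pole is simple, so Res(f, z₀) = P(z₀)/Q'(z₀) with Q'(z) = 2*z - 4.
  Res(f, 1) = P(1)/Q'(1) = (exp(-1))/(-2) = -exp(-1)/2
  Res(f, 3) = P(3)/Q'(3) = (exp(-3))/(2) = exp(-3)/2

Sum of residues inside C: -exp(-1)/2 + exp(-3)/2
∮_C f(z) dz = 2πi · (-exp(-1)/2 + exp(-3)/2) = -I*pi*exp(-1) + I*pi*exp(-3)

Final answer: -I*pi*exp(-1) + I*pi*exp(-3)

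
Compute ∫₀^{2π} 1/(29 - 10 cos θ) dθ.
2*sqrt(741)*pi/741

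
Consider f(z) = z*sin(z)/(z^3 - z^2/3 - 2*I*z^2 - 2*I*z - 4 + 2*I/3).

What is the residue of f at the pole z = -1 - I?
Write f(z) = P(z)/Q(z) with P(z) = z*sin(z) and Q(z) = z^3 - z^2/3 - 2*I*z^2 - 2*I*z - 4 + 2*I/3.
The denominator factors as Q(z) = (z + 1 + I)*(z - 1 - I)*(z - 1/3 - 2*I), so z = -1 - I is a simple zero of Q and P is analytic there; z = -1 - I is therefore a simple pole and
  Res(f, z₀) = P(z₀)/Q'(z₀).

Q'(z) = 3*z^2 - 2*z/3 - 4*I*z - 2*I, so Q'(-1 - I) = -10/3 + 26*I/3.
P(-1 - I) = (1 + I)*sin(1 + I).

Res(f, -1 - I) = ((1 + I)*sin(1 + I))/(-10/3 + 26*I/3) = (6/97 - 27*I/194)*sin(1 + I)

Final answer: (6/97 - 27*I/194)*sin(1 + I)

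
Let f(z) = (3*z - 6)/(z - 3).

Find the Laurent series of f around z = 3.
Put w = z - (3), i.e. z = w + 3. The denominator is w, so it suffices to rewrite the numerator in powers of w.

P(z) = 3*z - 6
P(w + 3) = 3 + 3*w

Dividing each term by w:
  f = 3/w + 3

Substituting back w = z - 3:
  f(z) = 3/(z - 3) + 3

The series is finite because the numerator is a polynomial; the negative powers form the principal part, and the coefficient of 1/(z - 3) gives Res(f, 3) = 3.

Final answer: 3/(z - 3) + 3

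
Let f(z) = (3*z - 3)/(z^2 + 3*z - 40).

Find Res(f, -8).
Write f(z) = P(z)/Q(z) with P(z) = 3*z - 3 and Q(z) = z^2 + 3*z - 40.
The denominator factors as Q(z) = (z - 5)*(z + 8), so z = -8 is a simple zero of Q and P is analytic there; z = -8 is therefore a simple pole and
  Res(f, z₀) = P(z₀)/Q'(z₀).

Q'(z) = 2*z + 3, so Q'(-8) = -13.
P(-8) = -27.

Res(f, -8) = (-27)/(-13) = 27/13

Final answer: 27/13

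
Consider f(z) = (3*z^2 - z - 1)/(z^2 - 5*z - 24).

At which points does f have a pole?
The singularities of f are the zeros of the denominator. Factoring,
  z^2 - 5*z - 24 = (z + 3)*(z - 8)
so the candidates are z = -3, z = 8.

Check the numerator P(z) = 3*z^2 - z - 1 at each one:
  P(-3) = 29 ≠ 0, so z = -3 is a (simple) pole.
  P(8) = 183 ≠ 0, so z = 8 is a (simple) pole.

Poles of f: {-3, 8}

Final answer: {-3, 8}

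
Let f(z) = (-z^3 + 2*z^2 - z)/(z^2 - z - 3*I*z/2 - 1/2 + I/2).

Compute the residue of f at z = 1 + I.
Write f(z) = P(z)/Q(z) with P(z) = -z^3 + 2*z^2 - z and Q(z) = z^2 - z - 3*I*z/2 - 1/2 + I/2.
The denominator factors as Q(z) = (z - I/2)*(z - 1 - I), so z = 1 + I is a simple zero of Q and P is analytic there; z = 1 + I is therefore a simple pole and
  Res(f, z₀) = P(z₀)/Q'(z₀).

Q'(z) = 2*z - 1 - 3*I/2, so Q'(1 + I) = 1 + I/2.
P(1 + I) = 1 + I.

Res(f, 1 + I) = (1 + I)/(1 + I/2) = 6/5 + 2*I/5

Final answer: 6/5 + 2*I/5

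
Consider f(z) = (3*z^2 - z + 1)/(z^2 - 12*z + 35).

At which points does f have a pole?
The singularities of f are the zeros of the denominator. Factoring,
  z^2 - 12*z + 35 = (z - 5)*(z - 7)
so the candidates are z = 5, z = 7.

Check the numerator P(z) = 3*z^2 - z + 1 at each one:
  P(5) = 71 ≠ 0, so z = 5 is a (simple) pole.
  P(7) = 141 ≠ 0, so z = 7 is a (simple) pole.

Poles of f: {5, 7}

Final answer: {5, 7}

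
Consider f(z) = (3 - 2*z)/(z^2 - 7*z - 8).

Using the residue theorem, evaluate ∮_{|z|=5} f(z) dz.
-10*I*pi/9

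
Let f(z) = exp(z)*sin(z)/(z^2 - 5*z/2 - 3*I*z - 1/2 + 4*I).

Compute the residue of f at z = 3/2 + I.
Write f(z) = P(z)/Q(z) with P(z) = exp(z)*sin(z) and Q(z) = z^2 - 5*z/2 - 3*I*z - 1/2 + 4*I.
The denominator factors as Q(z) = (z - 1 - 2*I)*(z - 3/2 - I), so z = 3/2 + I is a simple zero of Q and P is analytic there; z = 3/2 + I is therefore a simple pole and
  Res(f, z₀) = P(z₀)/Q'(z₀).

Q'(z) = 2*z - 5/2 - 3*I, so Q'(3/2 + I) = 1/2 - I.
P(3/2 + I) = exp(3/2 + I)*sin(3/2 + I).

Res(f, 3/2 + I) = (exp(3/2 + I)*sin(3/2 + I))/(1/2 - I) = (2/5 + 4*I/5)*exp(3/2 + I)*sin(3/2 + I)

Final answer: (2/5 + 4*I/5)*exp(3/2 + I)*sin(3/2 + I)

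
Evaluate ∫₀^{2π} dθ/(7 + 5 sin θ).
sqrt(6)*pi/6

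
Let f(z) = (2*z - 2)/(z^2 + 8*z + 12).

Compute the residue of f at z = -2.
Write f(z) = P(z)/Q(z) with P(z) = 2*z - 2 and Q(z) = z^2 + 8*z + 12.
The denominator factors as Q(z) = (z + 6)*(z + 2), so z = -2 is a simple zero of Q and P is analytic there; z = -2 is therefore a simple pole and
  Res(f, z₀) = P(z₀)/Q'(z₀).

Q'(z) = 2*z + 8, so Q'(-2) = 4.
P(-2) = -6.

Res(f, -2) = (-6)/(4) = -3/2

Final answer: -3/2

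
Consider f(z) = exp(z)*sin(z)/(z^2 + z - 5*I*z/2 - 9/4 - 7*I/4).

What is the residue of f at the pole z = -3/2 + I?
(8/17 - 2*I/17)*exp(-3/2 + I)*sin(3/2 - I)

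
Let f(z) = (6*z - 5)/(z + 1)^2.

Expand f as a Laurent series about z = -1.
Put w = z - (-1), i.e. z = w - 1. The denominator is w^2, so it suffices to rewrite the numerator in powers of w.

P(z) = 6*z - 5
P(w - 1) = -11 + 6*w

Dividing each term by w^2:
  f = -11/w^2 + 6/w

Substituting back w = z + 1:
  f(z) = -11/(z + 1)^2 + 6/(z + 1)

The series is finite because the numerator is a polynomial; the negative powers form the principal part, and the coefficient of 1/(z + 1) gives Res(f, -1) = 6.

Final answer: -11/(z + 1)^2 + 6/(z + 1)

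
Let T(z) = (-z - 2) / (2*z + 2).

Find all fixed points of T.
{-3/4 - sqrt(7)*I/4, -3/4 + sqrt(7)*I/4}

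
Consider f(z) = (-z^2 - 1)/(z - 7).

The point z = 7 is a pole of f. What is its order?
Factor the denominator:
  z - 7 = (z - 7)

The numerator P(z) = -z^2 - 1 has P(7) = -50 ≠ 0, so no factor of (z - 7) cancels.
Near z = 7 we can therefore write f(z) = g(z)/(z - 7) with g analytic at 7 and g(7) ≠ 0 (g is just the numerator).

Hence z = 7 is a pole of order 1.

Final answer: 1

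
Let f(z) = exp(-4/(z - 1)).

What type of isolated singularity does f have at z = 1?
essential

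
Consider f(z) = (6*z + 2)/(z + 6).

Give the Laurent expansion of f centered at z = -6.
-34/(z + 6) + 6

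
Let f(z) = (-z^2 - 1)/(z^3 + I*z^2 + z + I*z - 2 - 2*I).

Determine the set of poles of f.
{-1 + I, -2*I, 1}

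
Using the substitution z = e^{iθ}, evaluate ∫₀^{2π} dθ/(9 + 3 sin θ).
Call the integral J. The integrand is 2π-periodic and we integrate over a full period, so shifting θ does not change the value (θ → θ + π/2 turns sin θ into cos θ). Hence
  J = ∫₀^{2π} dθ/(9 + 3 cos θ).
Put z = e^{iθ}: then cos θ = (z + 1/z)/2, dθ = dz/(iz), and z runs once counterclockwise around |z| = 1:
  J = ∮_{|z|=1} 1/(9 + 3*(z + 1/z)/2) · dz/(iz) = (2/i) ∮_{|z|=1} dz/(3*z^2 + 18*z + 3).
The roots of 3*z^2 + 18*z + 3 are z = (-9 ± sqrt(9^2 - 3^2))/3, with sqrt(72) = 6*sqrt(2); their product is 1, so only z₊ = -3 + 2*sqrt(2) lies inside the unit circle (z₋ = -3 - 2*sqrt(2) lies outside).
z₊ is a simple zero of q(z) = 3*z^2 + 18*z + 3, so Res(1/q, z₊) = 1/q'(z₊) with q'(z) = 6*z + 18; and q'(z₊) = 3*(z₊ - z₋) = 12*sqrt(2).
Therefore J = (2/i) · 2πi · 1/(12*sqrt(2)) = 2*pi/(6*sqrt(2)) = sqrt(2)*pi/6

Final answer: sqrt(2)*pi/6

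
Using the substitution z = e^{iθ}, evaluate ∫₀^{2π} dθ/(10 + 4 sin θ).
sqrt(21)*pi/21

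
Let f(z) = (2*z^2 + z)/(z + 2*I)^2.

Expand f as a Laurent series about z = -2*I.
Put w = z - (-2*I), i.e. z = w - 2*I. The denominator is w^2, so it suffices to rewrite the numerator in powers of w.

P(z) = 2*z^2 + z
P(w - 2*I) = -8 - 2*I + (1 - 8*I)*w + 2*w^2

Dividing each term by w^2:
  f = (-8 - 2*I)/w^2 + (1 - 8*I)/w + 2

Substituting back w = z + 2*I:
  f(z) = (-8 - 2*I)/(z + 2*I)^2 + (1 - 8*I)/(z + 2*I) + 2

The series is finite because the numerator is a polynomial; the negative powers form the principal part, and the coefficient of 1/(z + 2*I) gives Res(f, -2*I) = 1 - 8*I.

Final answer: (-8 - 2*I)/(z + 2*I)^2 + (1 - 8*I)/(z + 2*I) + 2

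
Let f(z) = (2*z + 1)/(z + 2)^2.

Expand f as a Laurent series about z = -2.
Put w = z - (-2), i.e. z = w - 2. The denominator is w^2, so it suffices to rewrite the numerator in powers of w.

P(z) = 2*z + 1
P(w - 2) = -3 + 2*w

Dividing each term by w^2:
  f = -3/w^2 + 2/w

Substituting back w = z + 2:
  f(z) = -3/(z + 2)^2 + 2/(z + 2)

The series is finite because the numerator is a polynomial; the negative powers form the principal part, and the coefficient of 1/(z + 2) gives Res(f, -2) = 2.

Final answer: -3/(z + 2)^2 + 2/(z + 2)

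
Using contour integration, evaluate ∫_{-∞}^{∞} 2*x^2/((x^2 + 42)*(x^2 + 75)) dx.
Let f(z) = 2*z^2/((z^2 + 42)*(z^2 + 75)). The denominator has no real zeros and deg Q - deg P = 2 ≥ 2, so the integral of f over the upper semicircle |z| = R tends to 0 as R → ∞. Closing the contour in the upper half-plane,
  ∫_{-∞}^{∞} f(x) dx = 2πi · Σ Res(f, z_k)  over the poles with Im z_k > 0.

Zeros of the denominator: z^2 + 75 = 0 gives z = ±5*sqrt(3)*I; z^2 + 42 = 0 gives z = ±sqrt(42)*I.
Upper half-plane: z = 5*sqrt(3)*I, z = sqrt(42)*I (simple).

Each pole is a simple zero of Q(z) = z^4 + 117*z^2 + 3150, so Res(f, z₀) = P(z₀)/Q'(z₀) with P(z) = 2*z^2, Q'(z) = 4*z^3 + 234*z:
  Res(f, 5*sqrt(3)*I) = (-150)/(-330*sqrt(3)*I) = -5*sqrt(3)*I/33
  Res(f, sqrt(42)*I) = (-84)/(66*sqrt(42)*I) = sqrt(42)*I/33

Sum of residues: I*(-5*sqrt(3) + sqrt(42))/33
∫_{-∞}^{∞} f(x) dx = 2πi · (I*(-5*sqrt(3) + sqrt(42))/33) = 2*pi*(-sqrt(42) + 5*sqrt(3))/33

Final answer: 2*pi*(-sqrt(42) + 5*sqrt(3))/33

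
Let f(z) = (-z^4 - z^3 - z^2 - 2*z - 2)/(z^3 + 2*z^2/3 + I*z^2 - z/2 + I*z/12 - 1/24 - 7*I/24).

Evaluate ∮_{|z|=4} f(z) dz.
By the residue theorem, ∮_C f(z) dz = 2πi · (sum of the residues of f at the poles inside |z| = 4).

The denominator factors as (z + 1/2 + I/2)*(z + 2/3 + I/2)*(z - 1/2), so the singularities of f are simple poles at z = -1/2 - I/2, z = -2/3 - I/2, z = 1/2.
  |-1/2 - I/2|² = 1/2 < 16 = 4², so this pole is inside the contour.
  |-2/3 - I/2|² = 25/36 < 16 = 4², so this pole is inside the contour.
  |1/2|² = 1/4 < 16 = 4², so this pole is inside the contour.

With P(z) = -z^4 - z^3 - z^2 - 2*z - 2 and Q(z) = z^3 + 2*z^2/3 + I*z^2 - z/2 + I*z/12 - 1/24 - 7*I/24, each pole is simple, so Res(f, z₀) = P(z₀)/Q'(z₀) with Q'(z) = 3*z^2 + 4*z/3 + 2*I*z - 1/2 + I/12.
  Res(f, -1/2 - I/2) = P(-1/2 - I/2)/Q'(-1/2 - I/2) = (-1 + 3*I/4)/(-1/6 - I/12) = 3 - 6*I
  Res(f, -2/3 - I/2) = P(-2/3 - I/2)/Q'(-2/3 - I/2) = (-853/1296 + 133*I/216)/(7/36 + I/12) = -3577/2088 + 905*I/232
  Res(f, 1/2) = P(1/2)/Q'(1/2) = (-55/16)/(11/12 + 13*I/12) = -363/232 + 429*I/232

Sum of residues inside C: -5/18 - I/4
∮_C f(z) dz = 2πi · (-5/18 - I/4) = pi*(1/2 - 5*I/9)

Final answer: pi*(1/2 - 5*I/9)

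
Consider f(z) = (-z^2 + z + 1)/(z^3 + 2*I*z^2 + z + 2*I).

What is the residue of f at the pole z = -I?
1 - I/2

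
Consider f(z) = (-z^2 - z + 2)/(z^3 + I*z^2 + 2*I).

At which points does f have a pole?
The singularities of f are the zeros of the denominator. Factoring,
  z^3 + I*z^2 + 2*I = (z - I)*(z + 1 + I)*(z - 1 + I)
so the candidates are z = I, z = -1 - I, z = 1 - I.

Check the numerator P(z) = -z^2 - z + 2 at each one:
  P(I) = 3 - I ≠ 0, so z = I is a (simple) pole.
  P(-1 - I) = 3 - I ≠ 0, so z = -1 - I is a (simple) pole.
  P(1 - I) = 1 + 3*I ≠ 0, so z = 1 - I is a (simple) pole.

Poles of f: {-1 - I, I, 1 - I}

Final answer: {-1 - I, I, 1 - I}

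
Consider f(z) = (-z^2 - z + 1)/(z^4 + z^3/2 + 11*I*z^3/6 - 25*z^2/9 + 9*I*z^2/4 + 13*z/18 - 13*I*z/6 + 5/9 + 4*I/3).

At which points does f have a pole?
{-2, -2*I/3, 1/2 + I/3, 1 - 3*I/2}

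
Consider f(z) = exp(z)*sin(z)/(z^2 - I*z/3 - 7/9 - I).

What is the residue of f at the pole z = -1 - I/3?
Write f(z) = P(z)/Q(z) with P(z) = exp(z)*sin(z) and Q(z) = z^2 - I*z/3 - 7/9 - I.
The denominator factors as Q(z) = (z + 1 + I/3)*(z - 1 - 2*I/3), so z = -1 - I/3 is a simple zero of Q and P is analytic there; z = -1 - I/3 is therefore a simple pole and
  Res(f, z₀) = P(z₀)/Q'(z₀).

Q'(z) = 2*z - I/3, so Q'(-1 - I/3) = -2 - I.
P(-1 - I/3) = -exp(-1 - I/3)*sin(1 + I/3).

Res(f, -1 - I/3) = (-exp(-1 - I/3)*sin(1 + I/3))/(-2 - I) = (2/5 - I/5)*exp(-1 - I/3)*sin(1 + I/3)

Final answer: (2/5 - I/5)*exp(-1 - I/3)*sin(1 + I/3)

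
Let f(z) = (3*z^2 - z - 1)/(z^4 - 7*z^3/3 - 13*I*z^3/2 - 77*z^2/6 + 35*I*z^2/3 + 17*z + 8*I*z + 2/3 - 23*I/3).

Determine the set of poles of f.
The singularities of f are the zeros of the denominator. Factoring,
  z^4 - 7*z^3/3 - 13*I*z^3/2 - 77*z^2/6 + 35*I*z^2/3 + 17*z + 8*I*z + 2/3 - 23*I/3 = (z - 1/3 - 3*I)*(z - 1 - 3*I/2)*(z - I)*(z - 1 - I)
so the candidates are z = 1/3 + 3*I, z = 1 + 3*I/2, z = I, z = 1 + I.

Check the numerator P(z) = 3*z^2 - z - 1 at each one:
  P(1/3 + 3*I) = -28 + 3*I ≠ 0, so z = 1/3 + 3*I is a (simple) pole.
  P(1 + 3*I/2) = -23/4 + 15*I/2 ≠ 0, so z = 1 + 3*I/2 is a (simple) pole.
  P(I) = -4 - I ≠ 0, so z = I is a (simple) pole.
  P(1 + I) = -2 + 5*I ≠ 0, so z = 1 + I is a (simple) pole.

Poles of f: {I, 1/3 + 3*I, 1 + I, 1 + 3*I/2}

Final answer: {I, 1/3 + 3*I, 1 + I, 1 + 3*I/2}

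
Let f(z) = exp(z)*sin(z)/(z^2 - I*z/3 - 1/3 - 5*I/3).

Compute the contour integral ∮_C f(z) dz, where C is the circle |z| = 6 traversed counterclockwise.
pi*(30/61 + 36*I/61)*exp(-1 - 2*I/3)*sin(1 + 2*I/3) + pi*(30/61 + 36*I/61)*exp(1 + I)*sin(1 + I)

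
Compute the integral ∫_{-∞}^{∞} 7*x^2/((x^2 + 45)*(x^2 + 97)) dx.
7*pi*(-3*sqrt(5) + sqrt(97))/52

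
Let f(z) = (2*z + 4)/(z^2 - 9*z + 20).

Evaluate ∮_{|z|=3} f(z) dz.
0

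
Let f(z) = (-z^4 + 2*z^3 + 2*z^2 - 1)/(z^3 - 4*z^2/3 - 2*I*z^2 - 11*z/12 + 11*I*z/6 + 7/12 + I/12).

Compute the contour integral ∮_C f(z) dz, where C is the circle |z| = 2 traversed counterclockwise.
By the residue theorem, ∮_C f(z) dz = 2πi · (sum of the residues of f at the poles inside |z| = 2).

The denominator factors as (z - 1 - I/2)*(z - I/2)*(z - 1/3 - I), so the singularities of f are simple poles at z = 1 + I/2, z = I/2, z = 1/3 + I.
  |1 + I/2|² = 5/4 < 4 = 2², so this pole is inside the contour.
  |I/2|² = 1/4 < 4 = 2², so this pole is inside the contour.
  |1/3 + I|² = 10/9 < 4 = 2², so this pole is inside the contour.

With P(z) = -z^4 + 2*z^3 + 2*z^2 - 1 and Q(z) = z^3 - 4*z^2/3 - 2*I*z^2 - 11*z/12 + 11*I*z/6 + 7/12 + I/12, each pole is simple, so Res(f, z₀) = P(z₀)/Q'(z₀) with Q'(z) = 3*z^2 - 8*z/3 - 4*I*z - 11/12 + 11*I/6.
  Res(f, 1 + I/2) = P(1 + I/2)/Q'(1 + I/2) = (23/16 + 13*I/4)/(2/3 - I/2) = -24/25 + 831*I/200
  Res(f, I/2) = P(I/2)/Q'(I/2) = (-25/16 - I/4)/(1/3 + I/2) = -93/52 + 201*I/104
  Res(f, 1/3 + I) = P(1/3 + I)/Q'(1/3 + I) = (-409/81 + 32*I/27)/(-17/36 - I/6) = 25508/2925 - 1816*I/325

Sum of residues inside C: 215/36 + I/2
∮_C f(z) dz = 2πi · (215/36 + I/2) = pi*(-1 + 215*I/18)

Final answer: pi*(-1 + 215*I/18)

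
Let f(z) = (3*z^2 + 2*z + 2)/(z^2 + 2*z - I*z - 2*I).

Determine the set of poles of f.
{-2, I}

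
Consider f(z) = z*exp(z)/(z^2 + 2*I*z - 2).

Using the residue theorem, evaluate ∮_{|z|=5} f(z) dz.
By the residue theorem, ∮_C f(z) dz = 2πi · (sum of the residues of f at the poles inside |z| = 5).

The denominator factors as (z - 1 + I)*(z + 1 + I), so the singularities of f are simple poles at z = 1 - I, z = -1 - I.
  |1 - I|² = 2 < 25 = 5², so this pole is inside the contour.
  |-1 - I|² = 2 < 25 = 5², so this pole is inside the contour.

With P(z) = z*exp(z) and Q(z) = z^2 + 2*I*z - 2, each pole is simple, so Res(f, z₀) = P(z₀)/Q'(z₀) with Q'(z) = 2*z + 2*I.
  Res(f, 1 - I) = P(1 - I)/Q'(1 - I) = ((1 - I)*exp(1 - I))/(2) = (1/2 - I/2)*exp(1 - I)
  Res(f, -1 - I) = P(-1 - I)/Q'(-1 - I) = ((-1 - I)*exp(-1 - I))/(-2) = (1/2 + I/2)*exp(-1 - I)

Sum of residues inside C: (1/2 - I/2)*exp(1 - I) + (1/2 + I/2)*exp(-1 - I)
∮_C f(z) dz = 2πi · ((1/2 - I/2)*exp(1 - I) + (1/2 + I/2)*exp(-1 - I)) = pi*(1 + I)*exp(1 - I) + pi*(-1 + I)*exp(-1 - I)

Final answer: pi*(1 + I)*exp(1 - I) + pi*(-1 + I)*exp(-1 - I)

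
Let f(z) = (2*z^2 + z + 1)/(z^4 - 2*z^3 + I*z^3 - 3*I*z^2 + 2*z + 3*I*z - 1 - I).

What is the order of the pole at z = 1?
Factor the denominator:
  z^4 - 2*z^3 + I*z^3 - 3*I*z^2 + 2*z + 3*I*z - 1 - I = (z - 1)^3*(z + 1 + I)

The numerator P(z) = 2*z^2 + z + 1 has P(1) = 4 ≠ 0, so no factor of (z - 1) cancels.
Near z = 1 we can therefore write f(z) = g(z)/(z - 1)^3 with g analytic at 1 and g(1) ≠ 0 (g is the numerator divided by the remaining denominator factors).

Hence z = 1 is a pole of order 3.

Final answer: 3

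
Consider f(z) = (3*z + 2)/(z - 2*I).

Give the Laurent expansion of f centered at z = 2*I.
Put w = z - (2*I), i.e. z = w + 2*I. The denominator is w, so it suffices to rewrite the numerator in powers of w.

P(z) = 3*z + 2
P(w + 2*I) = 2 + 6*I + 3*w

Dividing each term by w:
  f = (2 + 6*I)/w + 3

Substituting back w = z - 2*I:
  f(z) = (2 + 6*I)/(z - 2*I) + 3

The series is finite because the numerator is a polynomial; the negative powers form the principal part, and the coefficient of 1/(z - 2*I) gives Res(f, 2*I) = 2 + 6*I.

Final answer: (2 + 6*I)/(z - 2*I) + 3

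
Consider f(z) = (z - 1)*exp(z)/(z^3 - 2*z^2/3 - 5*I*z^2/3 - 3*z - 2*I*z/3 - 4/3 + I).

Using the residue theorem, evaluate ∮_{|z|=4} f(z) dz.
By the residue theorem, ∮_C f(z) dz = 2πi · (sum of the residues of f at the poles inside |z| = 4).

The denominator factors as (z + 1/3 - 2*I/3)*(z - 2 - I)*(z + 1), so the singularities of f are simple poles at z = -1/3 + 2*I/3, z = 2 + I, z = -1.
  |-1/3 + 2*I/3|² = 5/9 < 16 = 4², so this pole is inside the contour.
  |2 + I|² = 5 < 16 = 4², so this pole is inside the contour.
  |-1|² = 1 < 16 = 4², so this pole is inside the contour.

With P(z) = (z - 1)*exp(z) and Q(z) = z^3 - 2*z^2/3 - 5*I*z^2/3 - 3*z - 2*I*z/3 - 4/3 + I, each pole is simple, so Res(f, z₀) = P(z₀)/Q'(z₀) with Q'(z) = 3*z^2 - 4*z/3 - 10*I*z/3 - 3 - 2*I/3.
  Res(f, -1/3 + 2*I/3) = P(-1/3 + 2*I/3)/Q'(-1/3 + 2*I/3) = ((-4/3 + 2*I/3)*exp(-1/3 + 2*I/3))/(-4/3 - 16*I/9) = (3/25 - 33*I/50)*exp(-1/3 + 2*I/3)
  Res(f, 2 + I) = P(2 + I)/Q'(2 + I) = ((1 + I)*exp(2 + I))/(20/3 + 10*I/3) = (9/50 + 3*I/50)*exp(2 + I)
  Res(f, -1) = P(-1)/Q'(-1) = (-2*exp(-1))/(4/3 + 8*I/3) = (-3/10 + 3*I/5)*exp(-1)

Sum of residues inside C: (3/25 - 33*I/50)*exp(-1/3 + 2*I/3) + (-3/10 + 3*I/5)*exp(-1) + (9/50 + 3*I/50)*exp(2 + I)
∮_C f(z) dz = 2πi · ((3/25 - 33*I/50)*exp(-1/3 + 2*I/3) + (-3/10 + 3*I/5)*exp(-1) + (9/50 + 3*I/50)*exp(2 + I)) = pi*(-6/5 - 3*I/5)*exp(-1) + pi*(-3/25 + 9*I/25)*exp(2 + I) + pi*(33/25 + 6*I/25)*exp(-1/3 + 2*I/3)

Final answer: pi*(-6/5 - 3*I/5)*exp(-1) + pi*(-3/25 + 9*I/25)*exp(2 + I) + pi*(33/25 + 6*I/25)*exp(-1/3 + 2*I/3)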